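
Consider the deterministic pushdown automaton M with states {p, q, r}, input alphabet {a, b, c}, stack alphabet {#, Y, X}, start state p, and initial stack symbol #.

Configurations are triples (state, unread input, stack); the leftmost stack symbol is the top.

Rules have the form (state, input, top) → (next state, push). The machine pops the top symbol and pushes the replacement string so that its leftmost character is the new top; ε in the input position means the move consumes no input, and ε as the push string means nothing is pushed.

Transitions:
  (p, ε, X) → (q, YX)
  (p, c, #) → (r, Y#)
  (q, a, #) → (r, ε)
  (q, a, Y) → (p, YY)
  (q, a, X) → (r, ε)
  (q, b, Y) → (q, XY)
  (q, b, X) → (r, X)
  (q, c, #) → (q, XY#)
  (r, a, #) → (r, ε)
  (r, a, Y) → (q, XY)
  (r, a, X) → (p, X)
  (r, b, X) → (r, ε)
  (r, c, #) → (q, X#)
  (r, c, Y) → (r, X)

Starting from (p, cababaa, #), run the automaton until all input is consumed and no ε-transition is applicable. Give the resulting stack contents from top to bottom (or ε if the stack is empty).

(p, cababaa, #)
  read c, top #: go to r, push Y# → (r, ababaa, Y#)
  read a, top Y: go to q, push XY → (q, babaa, XY#)
  read b, top X: go to r, push X → (r, abaa, XY#)
  read a, top X: go to p, push X → (p, baa, XY#)
  ε-move, top X: go to q, push YX → (q, baa, YXY#)
  read b, top Y: go to q, push XY → (q, aa, XYXY#)
  read a, top X: go to r, push ε → (r, a, YXY#)
  read a, top Y: go to q, push XY → (q, ε, XYXY#)
All input consumed in state q with stack XYXY#.

XYXY#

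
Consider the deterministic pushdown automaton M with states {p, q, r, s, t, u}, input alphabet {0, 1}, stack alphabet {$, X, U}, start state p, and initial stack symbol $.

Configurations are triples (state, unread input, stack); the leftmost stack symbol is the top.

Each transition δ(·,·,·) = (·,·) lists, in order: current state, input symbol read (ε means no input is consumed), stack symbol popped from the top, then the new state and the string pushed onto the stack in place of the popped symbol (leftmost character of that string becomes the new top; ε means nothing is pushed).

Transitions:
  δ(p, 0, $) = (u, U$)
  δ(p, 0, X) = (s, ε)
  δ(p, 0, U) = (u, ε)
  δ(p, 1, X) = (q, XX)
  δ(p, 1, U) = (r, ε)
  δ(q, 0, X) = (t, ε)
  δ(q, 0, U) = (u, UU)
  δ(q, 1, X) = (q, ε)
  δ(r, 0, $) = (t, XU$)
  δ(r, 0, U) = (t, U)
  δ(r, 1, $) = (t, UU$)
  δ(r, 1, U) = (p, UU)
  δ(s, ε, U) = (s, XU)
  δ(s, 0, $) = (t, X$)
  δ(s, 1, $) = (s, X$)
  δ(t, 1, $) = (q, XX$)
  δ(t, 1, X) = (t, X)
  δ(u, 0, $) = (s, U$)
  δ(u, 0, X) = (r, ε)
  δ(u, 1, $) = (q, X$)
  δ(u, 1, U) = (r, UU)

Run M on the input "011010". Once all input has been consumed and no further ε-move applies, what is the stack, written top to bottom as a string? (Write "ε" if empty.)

(p, 011010, $)
  read 0, top $: go to u, push U$ → (u, 11010, U$)
  read 1, top U: go to r, push UU → (r, 1010, UU$)
  read 1, top U: go to p, push UU → (p, 010, UUU$)
  read 0, top U: go to u, push ε → (u, 10, UU$)
  read 1, top U: go to r, push UU → (r, 0, UUU$)
  read 0, top U: go to t, push U → (t, ε, UUU$)
All input consumed in state t with stack UUU$.

UUU$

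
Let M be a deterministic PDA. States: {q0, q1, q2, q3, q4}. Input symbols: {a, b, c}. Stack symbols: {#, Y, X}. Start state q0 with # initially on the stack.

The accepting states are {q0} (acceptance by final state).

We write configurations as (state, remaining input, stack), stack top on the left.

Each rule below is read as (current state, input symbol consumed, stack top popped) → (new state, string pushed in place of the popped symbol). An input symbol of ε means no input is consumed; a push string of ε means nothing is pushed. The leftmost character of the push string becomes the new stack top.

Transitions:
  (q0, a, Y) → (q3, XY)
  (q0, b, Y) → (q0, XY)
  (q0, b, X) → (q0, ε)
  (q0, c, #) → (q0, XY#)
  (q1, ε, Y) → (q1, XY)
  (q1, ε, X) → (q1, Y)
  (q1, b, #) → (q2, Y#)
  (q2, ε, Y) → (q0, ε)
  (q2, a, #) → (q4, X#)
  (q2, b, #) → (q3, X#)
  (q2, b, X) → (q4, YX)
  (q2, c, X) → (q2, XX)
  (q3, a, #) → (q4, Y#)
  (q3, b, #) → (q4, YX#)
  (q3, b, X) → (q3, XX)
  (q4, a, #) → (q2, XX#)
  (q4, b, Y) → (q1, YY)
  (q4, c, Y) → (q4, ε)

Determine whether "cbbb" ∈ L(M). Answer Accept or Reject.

Accept

(q0, cbbb, #) ⊢ (q0, bbb, XY#) ⊢ (q0, bb, Y#) ⊢ (q0, b, XY#) ⊢ (q0, ε, Y#)
All input consumed; state q0 ∈ F.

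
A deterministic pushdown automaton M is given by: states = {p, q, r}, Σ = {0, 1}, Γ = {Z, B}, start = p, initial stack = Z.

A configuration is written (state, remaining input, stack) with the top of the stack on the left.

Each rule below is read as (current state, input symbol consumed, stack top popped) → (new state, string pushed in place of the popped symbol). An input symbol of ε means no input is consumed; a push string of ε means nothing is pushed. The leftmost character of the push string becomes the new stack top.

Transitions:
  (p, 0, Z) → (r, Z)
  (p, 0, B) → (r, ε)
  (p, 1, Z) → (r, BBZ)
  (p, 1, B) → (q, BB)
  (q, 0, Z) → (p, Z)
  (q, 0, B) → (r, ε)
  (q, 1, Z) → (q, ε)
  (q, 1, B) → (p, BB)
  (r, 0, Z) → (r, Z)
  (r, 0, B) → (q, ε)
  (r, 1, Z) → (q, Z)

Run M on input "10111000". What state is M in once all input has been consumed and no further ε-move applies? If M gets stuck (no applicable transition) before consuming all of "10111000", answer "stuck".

r

(p, 10111000, Z)
  read 1, top Z: go to r, push BBZ → (r, 0111000, BBZ)
  read 0, top B: go to q, push ε → (q, 111000, BZ)
  read 1, top B: go to p, push BB → (p, 11000, BBZ)
  read 1, top B: go to q, push BB → (q, 1000, BBBZ)
  read 1, top B: go to p, push BB → (p, 000, BBBBZ)
  read 0, top B: go to r, push ε → (r, 00, BBBZ)
  read 0, top B: go to q, push ε → (q, 0, BBZ)
  read 0, top B: go to r, push ε → (r, ε, BZ)
All input consumed; M is in state r.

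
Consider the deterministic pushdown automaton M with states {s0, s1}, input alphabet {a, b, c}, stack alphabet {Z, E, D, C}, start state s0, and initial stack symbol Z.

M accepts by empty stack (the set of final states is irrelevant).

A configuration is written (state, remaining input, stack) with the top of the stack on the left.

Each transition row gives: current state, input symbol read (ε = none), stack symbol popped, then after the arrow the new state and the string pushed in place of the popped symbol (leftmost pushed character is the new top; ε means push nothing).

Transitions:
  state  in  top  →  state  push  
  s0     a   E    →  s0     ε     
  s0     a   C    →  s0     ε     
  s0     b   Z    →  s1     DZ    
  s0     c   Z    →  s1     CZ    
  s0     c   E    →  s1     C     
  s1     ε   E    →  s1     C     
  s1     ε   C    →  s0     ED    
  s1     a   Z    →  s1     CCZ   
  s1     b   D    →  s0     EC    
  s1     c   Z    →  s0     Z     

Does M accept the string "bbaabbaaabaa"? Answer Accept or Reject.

(s0, bbaabbaaabaa, Z)
  read b, top Z: go to s1, push DZ → (s1, baabbaaabaa, DZ)
  read b, top D: go to s0, push EC → (s0, aabbaaabaa, ECZ)
  read a, top E: go to s0, push ε → (s0, abbaaabaa, CZ)
  read a, top C: go to s0, push ε → (s0, bbaaabaa, Z)
  read b, top Z: go to s1, push DZ → (s1, baaabaa, DZ)
  read b, top D: go to s0, push EC → (s0, aaabaa, ECZ)
  read a, top E: go to s0, push ε → (s0, aabaa, CZ)
  read a, top C: go to s0, push ε → (s0, abaa, Z)
No transition applies at (s0, abaa, Z); input not fully consumed.

Reject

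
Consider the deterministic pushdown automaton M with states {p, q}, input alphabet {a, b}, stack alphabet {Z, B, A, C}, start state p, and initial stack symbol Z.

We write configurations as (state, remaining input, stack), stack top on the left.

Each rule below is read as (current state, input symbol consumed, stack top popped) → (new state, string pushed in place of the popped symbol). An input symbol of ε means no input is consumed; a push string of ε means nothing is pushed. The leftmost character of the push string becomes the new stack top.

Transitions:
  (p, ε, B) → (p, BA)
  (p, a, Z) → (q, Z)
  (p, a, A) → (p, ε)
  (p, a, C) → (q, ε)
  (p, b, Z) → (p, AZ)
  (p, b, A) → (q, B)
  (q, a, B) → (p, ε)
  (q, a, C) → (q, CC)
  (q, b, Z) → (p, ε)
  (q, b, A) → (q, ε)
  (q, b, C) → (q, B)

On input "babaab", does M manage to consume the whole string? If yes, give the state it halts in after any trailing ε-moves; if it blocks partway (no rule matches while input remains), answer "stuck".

p

(p, babaab, Z)
  read b, top Z: go to p, push AZ → (p, abaab, AZ)
  read a, top A: go to p, push ε → (p, baab, Z)
  read b, top Z: go to p, push AZ → (p, aab, AZ)
  read a, top A: go to p, push ε → (p, ab, Z)
  read a, top Z: go to q, push Z → (q, b, Z)
  read b, top Z: go to p, push ε → (p, ε, ε)
All input consumed; M is in state p.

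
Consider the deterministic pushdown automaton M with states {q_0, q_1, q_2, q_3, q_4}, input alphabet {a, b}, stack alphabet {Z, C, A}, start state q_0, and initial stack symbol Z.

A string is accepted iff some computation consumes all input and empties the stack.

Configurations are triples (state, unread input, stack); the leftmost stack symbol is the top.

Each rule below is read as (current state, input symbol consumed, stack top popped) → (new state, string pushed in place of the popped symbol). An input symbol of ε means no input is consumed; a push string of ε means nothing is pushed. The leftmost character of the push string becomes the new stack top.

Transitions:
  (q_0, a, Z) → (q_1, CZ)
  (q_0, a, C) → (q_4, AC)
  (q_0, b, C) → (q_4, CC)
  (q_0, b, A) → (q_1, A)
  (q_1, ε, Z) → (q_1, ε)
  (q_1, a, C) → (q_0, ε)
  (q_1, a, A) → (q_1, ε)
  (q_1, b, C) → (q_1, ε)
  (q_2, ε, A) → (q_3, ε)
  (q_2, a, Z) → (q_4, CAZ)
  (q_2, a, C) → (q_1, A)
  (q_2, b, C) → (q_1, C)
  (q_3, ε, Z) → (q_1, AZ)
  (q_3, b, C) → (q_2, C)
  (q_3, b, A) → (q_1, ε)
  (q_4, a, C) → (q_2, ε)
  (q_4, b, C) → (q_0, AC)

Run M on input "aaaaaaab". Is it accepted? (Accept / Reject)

Accept

(q_0, aaaaaaab, Z) ⊢ (q_1, aaaaaab, CZ) ⊢ (q_0, aaaaab, Z) ⊢ (q_1, aaaab, CZ) ⊢ (q_0, aaab, Z) ⊢ (q_1, aab, CZ) ⊢ (q_0, ab, Z) ⊢ (q_1, b, CZ) ⊢ (q_1, ε, Z) ⊢ (q_1, ε, ε)
All input consumed and the stack is empty.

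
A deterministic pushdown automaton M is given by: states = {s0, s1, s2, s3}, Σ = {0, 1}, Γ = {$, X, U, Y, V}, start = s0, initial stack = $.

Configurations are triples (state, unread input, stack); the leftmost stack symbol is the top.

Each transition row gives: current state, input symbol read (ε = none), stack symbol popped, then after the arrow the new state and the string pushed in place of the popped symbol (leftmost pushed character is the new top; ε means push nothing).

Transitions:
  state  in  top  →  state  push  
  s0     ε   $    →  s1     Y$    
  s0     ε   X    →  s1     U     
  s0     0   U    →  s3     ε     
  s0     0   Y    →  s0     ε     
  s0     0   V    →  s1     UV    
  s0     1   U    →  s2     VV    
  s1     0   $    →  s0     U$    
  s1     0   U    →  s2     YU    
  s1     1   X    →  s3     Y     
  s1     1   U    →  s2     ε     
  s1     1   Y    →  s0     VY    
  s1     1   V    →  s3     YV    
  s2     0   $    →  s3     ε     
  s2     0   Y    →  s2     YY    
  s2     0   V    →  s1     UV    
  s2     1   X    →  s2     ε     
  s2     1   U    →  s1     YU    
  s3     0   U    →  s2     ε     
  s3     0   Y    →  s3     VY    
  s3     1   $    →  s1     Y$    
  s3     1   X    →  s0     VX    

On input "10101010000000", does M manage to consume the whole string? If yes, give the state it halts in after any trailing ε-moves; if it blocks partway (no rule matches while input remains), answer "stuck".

(s0, 10101010000000, $)
  ε-move, top $: go to s1, push Y$ → (s1, 10101010000000, Y$)
  read 1, top Y: go to s0, push VY → (s0, 0101010000000, VY$)
  read 0, top V: go to s1, push UV → (s1, 101010000000, UVY$)
  read 1, top U: go to s2, push ε → (s2, 01010000000, VY$)
  read 0, top V: go to s1, push UV → (s1, 1010000000, UVY$)
  read 1, top U: go to s2, push ε → (s2, 010000000, VY$)
  read 0, top V: go to s1, push UV → (s1, 10000000, UVY$)
  read 1, top U: go to s2, push ε → (s2, 0000000, VY$)
  read 0, top V: go to s1, push UV → (s1, 000000, UVY$)
  read 0, top U: go to s2, push YU → (s2, 00000, YUVY$)
  read 0, top Y: go to s2, push YY → (s2, 0000, YYUVY$)
  read 0, top Y: go to s2, push YY → (s2, 000, YYYUVY$)
  read 0, top Y: go to s2, push YY → (s2, 00, YYYYUVY$)
  read 0, top Y: go to s2, push YY → (s2, 0, YYYYYUVY$)
  read 0, top Y: go to s2, push YY → (s2, ε, YYYYYYUVY$)
All input consumed; M is in state s2.

s2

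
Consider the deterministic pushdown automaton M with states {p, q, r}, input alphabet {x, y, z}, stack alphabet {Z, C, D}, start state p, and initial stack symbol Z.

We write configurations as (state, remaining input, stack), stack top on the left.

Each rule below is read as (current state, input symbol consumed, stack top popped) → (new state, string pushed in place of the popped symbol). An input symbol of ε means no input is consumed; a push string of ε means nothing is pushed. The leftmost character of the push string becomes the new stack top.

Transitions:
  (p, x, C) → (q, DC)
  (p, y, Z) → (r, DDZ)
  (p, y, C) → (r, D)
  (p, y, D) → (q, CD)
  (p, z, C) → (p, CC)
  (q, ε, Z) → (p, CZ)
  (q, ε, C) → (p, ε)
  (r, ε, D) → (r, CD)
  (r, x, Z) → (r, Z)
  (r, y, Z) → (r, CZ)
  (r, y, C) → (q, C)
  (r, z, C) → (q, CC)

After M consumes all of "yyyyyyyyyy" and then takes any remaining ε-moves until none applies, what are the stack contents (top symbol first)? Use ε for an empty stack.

DDZ

(p, yyyyyyyyyy, Z)
  read y, top Z: go to r, push DDZ → (r, yyyyyyyyy, DDZ)
  ε-move, top D: go to r, push CD → (r, yyyyyyyyy, CDDZ)
  read y, top C: go to q, push C → (q, yyyyyyyy, CDDZ)
  ε-move, top C: go to p, push ε → (p, yyyyyyyy, DDZ)
  read y, top D: go to q, push CD → (q, yyyyyyy, CDDZ)
  ε-move, top C: go to p, push ε → (p, yyyyyyy, DDZ)
  read y, top D: go to q, push CD → (q, yyyyyy, CDDZ)
  ε-move, top C: go to p, push ε → (p, yyyyyy, DDZ)
  read y, top D: go to q, push CD → (q, yyyyy, CDDZ)
  ε-move, top C: go to p, push ε → (p, yyyyy, DDZ)
  read y, top D: go to q, push CD → (q, yyyy, CDDZ)
  ε-move, top C: go to p, push ε → (p, yyyy, DDZ)
  read y, top D: go to q, push CD → (q, yyy, CDDZ)
  ε-move, top C: go to p, push ε → (p, yyy, DDZ)
  read y, top D: go to q, push CD → (q, yy, CDDZ)
  ε-move, top C: go to p, push ε → (p, yy, DDZ)
  read y, top D: go to q, push CD → (q, y, CDDZ)
  ε-move, top C: go to p, push ε → (p, y, DDZ)
  read y, top D: go to q, push CD → (q, ε, CDDZ)
  ε-move, top C: go to p, push ε → (p, ε, DDZ)
All input consumed in state p with stack DDZ.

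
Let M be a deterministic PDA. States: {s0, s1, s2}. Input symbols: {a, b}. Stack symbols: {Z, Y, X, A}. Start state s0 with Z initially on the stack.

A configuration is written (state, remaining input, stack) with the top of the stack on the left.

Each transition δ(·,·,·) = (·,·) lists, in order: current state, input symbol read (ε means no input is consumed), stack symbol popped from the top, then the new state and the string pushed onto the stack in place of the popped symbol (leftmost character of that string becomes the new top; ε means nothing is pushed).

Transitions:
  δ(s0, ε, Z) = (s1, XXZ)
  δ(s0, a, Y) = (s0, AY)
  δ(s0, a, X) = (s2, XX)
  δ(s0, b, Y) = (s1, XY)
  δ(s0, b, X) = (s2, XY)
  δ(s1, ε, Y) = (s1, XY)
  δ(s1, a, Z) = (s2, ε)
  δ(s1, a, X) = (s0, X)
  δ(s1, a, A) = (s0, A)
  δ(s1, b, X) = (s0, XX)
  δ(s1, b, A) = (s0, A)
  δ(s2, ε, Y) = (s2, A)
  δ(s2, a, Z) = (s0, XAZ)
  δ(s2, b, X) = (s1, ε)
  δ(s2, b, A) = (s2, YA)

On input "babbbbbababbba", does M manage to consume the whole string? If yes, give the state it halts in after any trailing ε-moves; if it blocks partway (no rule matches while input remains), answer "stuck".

(s0, babbbbbababbba, Z)
  ε-move, top Z: go to s1, push XXZ → (s1, babbbbbababbba, XXZ)
  read b, top X: go to s0, push XX → (s0, abbbbbababbba, XXXZ)
  read a, top X: go to s2, push XX → (s2, bbbbbababbba, XXXXZ)
  read b, top X: go to s1, push ε → (s1, bbbbababbba, XXXZ)
  read b, top X: go to s0, push XX → (s0, bbbababbba, XXXXZ)
  read b, top X: go to s2, push XY → (s2, bbababbba, XYXXXZ)
  read b, top X: go to s1, push ε → (s1, bababbba, YXXXZ)
  ε-move, top Y: go to s1, push XY → (s1, bababbba, XYXXXZ)
  read b, top X: go to s0, push XX → (s0, ababbba, XXYXXXZ)
  read a, top X: go to s2, push XX → (s2, babbba, XXXYXXXZ)
  read b, top X: go to s1, push ε → (s1, abbba, XXYXXXZ)
  read a, top X: go to s0, push X → (s0, bbba, XXYXXXZ)
  read b, top X: go to s2, push XY → (s2, bba, XYXYXXXZ)
  read b, top X: go to s1, push ε → (s1, ba, YXYXXXZ)
  ε-move, top Y: go to s1, push XY → (s1, ba, XYXYXXXZ)
  read b, top X: go to s0, push XX → (s0, a, XXYXYXXXZ)
  read a, top X: go to s2, push XX → (s2, ε, XXXYXYXXXZ)
All input consumed; M is in state s2.

s2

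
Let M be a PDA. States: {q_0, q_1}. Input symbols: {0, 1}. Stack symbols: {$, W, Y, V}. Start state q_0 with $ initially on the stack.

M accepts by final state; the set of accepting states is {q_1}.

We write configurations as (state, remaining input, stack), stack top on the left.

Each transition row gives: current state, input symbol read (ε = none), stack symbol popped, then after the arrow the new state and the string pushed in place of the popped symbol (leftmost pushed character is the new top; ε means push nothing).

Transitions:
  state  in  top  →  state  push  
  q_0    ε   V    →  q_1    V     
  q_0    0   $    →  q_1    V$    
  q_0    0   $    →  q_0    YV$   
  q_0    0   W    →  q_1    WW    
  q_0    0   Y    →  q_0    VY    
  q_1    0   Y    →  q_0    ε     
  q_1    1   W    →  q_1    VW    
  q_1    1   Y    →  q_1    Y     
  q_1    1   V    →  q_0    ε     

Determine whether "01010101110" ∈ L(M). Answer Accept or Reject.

No computation consumes all input and reaches a final state.

Reject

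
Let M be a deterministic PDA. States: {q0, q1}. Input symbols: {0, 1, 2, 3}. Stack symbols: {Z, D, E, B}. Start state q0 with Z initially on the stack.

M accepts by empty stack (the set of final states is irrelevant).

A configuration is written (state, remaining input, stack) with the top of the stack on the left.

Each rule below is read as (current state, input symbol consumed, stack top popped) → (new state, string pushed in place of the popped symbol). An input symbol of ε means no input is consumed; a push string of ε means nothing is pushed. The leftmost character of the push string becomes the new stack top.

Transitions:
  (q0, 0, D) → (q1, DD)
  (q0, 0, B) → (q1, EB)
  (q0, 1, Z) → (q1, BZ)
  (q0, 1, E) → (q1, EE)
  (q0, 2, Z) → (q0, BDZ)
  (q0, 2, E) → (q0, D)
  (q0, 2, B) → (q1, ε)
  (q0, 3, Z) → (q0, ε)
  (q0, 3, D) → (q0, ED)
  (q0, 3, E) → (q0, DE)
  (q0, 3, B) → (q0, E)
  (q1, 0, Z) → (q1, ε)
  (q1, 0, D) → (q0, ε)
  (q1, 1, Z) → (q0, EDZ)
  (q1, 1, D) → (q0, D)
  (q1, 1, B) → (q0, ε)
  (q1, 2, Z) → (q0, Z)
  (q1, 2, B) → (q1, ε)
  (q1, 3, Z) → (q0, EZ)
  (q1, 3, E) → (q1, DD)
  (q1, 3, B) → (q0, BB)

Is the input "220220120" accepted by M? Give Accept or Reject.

(q0, 220220120, Z)
  read 2, top Z: go to q0, push BDZ → (q0, 20220120, BDZ)
  read 2, top B: go to q1, push ε → (q1, 0220120, DZ)
  read 0, top D: go to q0, push ε → (q0, 220120, Z)
  read 2, top Z: go to q0, push BDZ → (q0, 20120, BDZ)
  read 2, top B: go to q1, push ε → (q1, 0120, DZ)
  read 0, top D: go to q0, push ε → (q0, 120, Z)
  read 1, top Z: go to q1, push BZ → (q1, 20, BZ)
  read 2, top B: go to q1, push ε → (q1, 0, Z)
  read 0, top Z: go to q1, push ε → (q1, ε, ε)
All input consumed and the stack is empty.

Accept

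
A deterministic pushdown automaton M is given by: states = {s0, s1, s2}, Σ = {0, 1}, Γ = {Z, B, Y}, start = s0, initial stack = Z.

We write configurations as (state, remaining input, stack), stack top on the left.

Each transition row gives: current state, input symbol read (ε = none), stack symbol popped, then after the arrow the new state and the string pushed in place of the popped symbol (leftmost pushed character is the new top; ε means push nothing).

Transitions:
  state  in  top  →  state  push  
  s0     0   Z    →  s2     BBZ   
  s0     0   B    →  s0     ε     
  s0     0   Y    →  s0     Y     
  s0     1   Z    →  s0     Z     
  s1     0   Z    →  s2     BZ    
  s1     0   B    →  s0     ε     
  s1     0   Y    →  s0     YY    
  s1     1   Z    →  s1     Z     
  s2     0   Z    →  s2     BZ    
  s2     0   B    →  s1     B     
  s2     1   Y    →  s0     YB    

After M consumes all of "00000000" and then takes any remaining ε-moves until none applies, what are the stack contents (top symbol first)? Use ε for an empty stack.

Z

(s0, 00000000, Z)
  read 0, top Z: go to s2, push BBZ → (s2, 0000000, BBZ)
  read 0, top B: go to s1, push B → (s1, 000000, BBZ)
  read 0, top B: go to s0, push ε → (s0, 00000, BZ)
  read 0, top B: go to s0, push ε → (s0, 0000, Z)
  read 0, top Z: go to s2, push BBZ → (s2, 000, BBZ)
  read 0, top B: go to s1, push B → (s1, 00, BBZ)
  read 0, top B: go to s0, push ε → (s0, 0, BZ)
  read 0, top B: go to s0, push ε → (s0, ε, Z)
All input consumed in state s0 with stack Z.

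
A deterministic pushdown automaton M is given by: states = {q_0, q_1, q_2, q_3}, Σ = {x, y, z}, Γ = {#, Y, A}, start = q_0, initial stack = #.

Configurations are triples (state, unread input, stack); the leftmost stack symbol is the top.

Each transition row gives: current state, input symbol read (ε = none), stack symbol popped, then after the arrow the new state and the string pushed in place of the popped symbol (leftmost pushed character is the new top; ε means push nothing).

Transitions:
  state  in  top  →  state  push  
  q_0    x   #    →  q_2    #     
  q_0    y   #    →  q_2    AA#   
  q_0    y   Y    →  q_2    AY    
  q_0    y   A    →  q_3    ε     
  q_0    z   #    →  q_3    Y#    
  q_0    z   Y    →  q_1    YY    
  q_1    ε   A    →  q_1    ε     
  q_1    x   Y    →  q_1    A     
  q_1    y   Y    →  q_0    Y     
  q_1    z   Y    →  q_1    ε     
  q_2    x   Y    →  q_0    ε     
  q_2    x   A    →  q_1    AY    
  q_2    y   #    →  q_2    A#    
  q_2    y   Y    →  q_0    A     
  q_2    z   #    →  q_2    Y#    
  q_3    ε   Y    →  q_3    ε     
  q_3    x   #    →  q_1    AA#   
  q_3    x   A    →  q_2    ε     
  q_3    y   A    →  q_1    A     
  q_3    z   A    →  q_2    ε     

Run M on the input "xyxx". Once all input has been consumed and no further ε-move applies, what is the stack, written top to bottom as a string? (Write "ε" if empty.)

(q_0, xyxx, #) ⊢ (q_2, yxx, #) ⊢ (q_2, xx, A#) ⊢ (q_1, x, AY#) ⊢ (q_1, x, Y#) ⊢ (q_1, ε, A#) ⊢ (q_1, ε, #)
All input consumed in state q_1 with stack #.

#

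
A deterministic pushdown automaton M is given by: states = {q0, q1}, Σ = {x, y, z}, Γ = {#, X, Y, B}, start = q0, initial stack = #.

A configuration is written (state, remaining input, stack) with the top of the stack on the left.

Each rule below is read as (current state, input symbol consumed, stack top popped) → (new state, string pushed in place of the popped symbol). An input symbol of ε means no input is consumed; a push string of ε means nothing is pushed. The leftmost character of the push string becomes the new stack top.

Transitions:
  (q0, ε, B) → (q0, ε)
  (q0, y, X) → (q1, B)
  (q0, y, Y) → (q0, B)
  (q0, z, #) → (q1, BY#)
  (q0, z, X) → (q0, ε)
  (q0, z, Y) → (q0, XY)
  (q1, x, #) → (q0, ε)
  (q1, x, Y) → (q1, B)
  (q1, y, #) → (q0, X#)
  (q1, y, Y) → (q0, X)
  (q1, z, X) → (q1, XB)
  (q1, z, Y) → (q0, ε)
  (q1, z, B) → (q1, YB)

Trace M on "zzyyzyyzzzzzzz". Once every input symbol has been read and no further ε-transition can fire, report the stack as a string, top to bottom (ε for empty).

(q0, zzyyzyyzzzzzzz, #)
  read z, top #: go to q1, push BY# → (q1, zyyzyyzzzzzzz, BY#)
  read z, top B: go to q1, push YB → (q1, yyzyyzzzzzzz, YBY#)
  read y, top Y: go to q0, push X → (q0, yzyyzzzzzzz, XBY#)
  read y, top X: go to q1, push B → (q1, zyyzzzzzzz, BBY#)
  read z, top B: go to q1, push YB → (q1, yyzzzzzzz, YBBY#)
  read y, top Y: go to q0, push X → (q0, yzzzzzzz, XBBY#)
  read y, top X: go to q1, push B → (q1, zzzzzzz, BBBY#)
  read z, top B: go to q1, push YB → (q1, zzzzzz, YBBBY#)
  read z, top Y: go to q0, push ε → (q0, zzzzz, BBBY#)
  ε-move, top B: go to q0, push ε → (q0, zzzzz, BBY#)
  ε-move, top B: go to q0, push ε → (q0, zzzzz, BY#)
  ε-move, top B: go to q0, push ε → (q0, zzzzz, Y#)
  read z, top Y: go to q0, push XY → (q0, zzzz, XY#)
  read z, top X: go to q0, push ε → (q0, zzz, Y#)
  read z, top Y: go to q0, push XY → (q0, zz, XY#)
  read z, top X: go to q0, push ε → (q0, z, Y#)
  read z, top Y: go to q0, push XY → (q0, ε, XY#)
All input consumed in state q0 with stack XY#.

XY#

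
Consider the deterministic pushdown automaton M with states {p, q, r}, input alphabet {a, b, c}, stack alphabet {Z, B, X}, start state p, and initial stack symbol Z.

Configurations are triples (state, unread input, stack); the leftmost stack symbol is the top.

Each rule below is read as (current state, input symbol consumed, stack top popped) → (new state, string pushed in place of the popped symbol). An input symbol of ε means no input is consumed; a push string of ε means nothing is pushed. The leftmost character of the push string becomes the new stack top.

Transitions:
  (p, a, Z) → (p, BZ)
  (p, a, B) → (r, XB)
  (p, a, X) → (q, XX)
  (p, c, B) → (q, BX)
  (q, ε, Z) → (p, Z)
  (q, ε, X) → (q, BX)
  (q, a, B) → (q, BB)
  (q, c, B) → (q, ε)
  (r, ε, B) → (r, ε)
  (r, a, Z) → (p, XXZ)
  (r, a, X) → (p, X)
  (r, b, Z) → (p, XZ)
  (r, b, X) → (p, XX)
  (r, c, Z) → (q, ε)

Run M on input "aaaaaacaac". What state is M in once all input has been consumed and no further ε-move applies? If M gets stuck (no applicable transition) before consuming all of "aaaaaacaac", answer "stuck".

(p, aaaaaacaac, Z)
  read a, top Z: go to p, push BZ → (p, aaaaacaac, BZ)
  read a, top B: go to r, push XB → (r, aaaacaac, XBZ)
  read a, top X: go to p, push X → (p, aaacaac, XBZ)
  read a, top X: go to q, push XX → (q, aacaac, XXBZ)
  ε-move, top X: go to q, push BX → (q, aacaac, BXXBZ)
  read a, top B: go to q, push BB → (q, acaac, BBXXBZ)
  read a, top B: go to q, push BB → (q, caac, BBBXXBZ)
  read c, top B: go to q, push ε → (q, aac, BBXXBZ)
  read a, top B: go to q, push BB → (q, ac, BBBXXBZ)
  read a, top B: go to q, push BB → (q, c, BBBBXXBZ)
  read c, top B: go to q, push ε → (q, ε, BBBXXBZ)
All input consumed; M is in state q.

q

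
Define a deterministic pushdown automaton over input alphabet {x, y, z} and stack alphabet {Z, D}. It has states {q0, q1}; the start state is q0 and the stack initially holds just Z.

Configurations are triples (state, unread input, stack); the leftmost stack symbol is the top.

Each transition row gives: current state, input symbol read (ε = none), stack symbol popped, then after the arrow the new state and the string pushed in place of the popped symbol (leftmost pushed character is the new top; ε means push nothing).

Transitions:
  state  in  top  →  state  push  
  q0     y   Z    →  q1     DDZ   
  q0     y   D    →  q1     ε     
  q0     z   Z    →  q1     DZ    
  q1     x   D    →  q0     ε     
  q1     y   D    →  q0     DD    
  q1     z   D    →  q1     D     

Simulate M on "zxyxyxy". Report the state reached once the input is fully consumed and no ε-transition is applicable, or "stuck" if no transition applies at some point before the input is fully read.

(q0, zxyxyxy, Z)
  read z, top Z: go to q1, push DZ → (q1, xyxyxy, DZ)
  read x, top D: go to q0, push ε → (q0, yxyxy, Z)
  read y, top Z: go to q1, push DDZ → (q1, xyxy, DDZ)
  read x, top D: go to q0, push ε → (q0, yxy, DZ)
  read y, top D: go to q1, push ε → (q1, xy, Z)
No transition for (q1, x, top Z); M blocks with input xy remaining.

stuck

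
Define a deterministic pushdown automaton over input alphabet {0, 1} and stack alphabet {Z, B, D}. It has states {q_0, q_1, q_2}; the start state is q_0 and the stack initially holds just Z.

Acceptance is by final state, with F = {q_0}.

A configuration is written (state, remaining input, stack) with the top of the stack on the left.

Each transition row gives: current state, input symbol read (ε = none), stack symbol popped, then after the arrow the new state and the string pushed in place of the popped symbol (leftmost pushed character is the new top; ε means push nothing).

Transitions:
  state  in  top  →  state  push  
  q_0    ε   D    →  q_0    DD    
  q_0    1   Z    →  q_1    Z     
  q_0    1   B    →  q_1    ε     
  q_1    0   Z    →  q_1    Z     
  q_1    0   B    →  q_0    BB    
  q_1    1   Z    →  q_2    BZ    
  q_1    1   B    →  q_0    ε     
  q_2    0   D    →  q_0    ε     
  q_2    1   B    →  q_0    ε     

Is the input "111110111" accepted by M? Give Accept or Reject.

Reject

(q_0, 111110111, Z)
  read 1, top Z: go to q_1, push Z → (q_1, 11110111, Z)
  read 1, top Z: go to q_2, push BZ → (q_2, 1110111, BZ)
  read 1, top B: go to q_0, push ε → (q_0, 110111, Z)
  read 1, top Z: go to q_1, push Z → (q_1, 10111, Z)
  read 1, top Z: go to q_2, push BZ → (q_2, 0111, BZ)
No transition applies at (q_2, 0111, BZ); input not fully consumed.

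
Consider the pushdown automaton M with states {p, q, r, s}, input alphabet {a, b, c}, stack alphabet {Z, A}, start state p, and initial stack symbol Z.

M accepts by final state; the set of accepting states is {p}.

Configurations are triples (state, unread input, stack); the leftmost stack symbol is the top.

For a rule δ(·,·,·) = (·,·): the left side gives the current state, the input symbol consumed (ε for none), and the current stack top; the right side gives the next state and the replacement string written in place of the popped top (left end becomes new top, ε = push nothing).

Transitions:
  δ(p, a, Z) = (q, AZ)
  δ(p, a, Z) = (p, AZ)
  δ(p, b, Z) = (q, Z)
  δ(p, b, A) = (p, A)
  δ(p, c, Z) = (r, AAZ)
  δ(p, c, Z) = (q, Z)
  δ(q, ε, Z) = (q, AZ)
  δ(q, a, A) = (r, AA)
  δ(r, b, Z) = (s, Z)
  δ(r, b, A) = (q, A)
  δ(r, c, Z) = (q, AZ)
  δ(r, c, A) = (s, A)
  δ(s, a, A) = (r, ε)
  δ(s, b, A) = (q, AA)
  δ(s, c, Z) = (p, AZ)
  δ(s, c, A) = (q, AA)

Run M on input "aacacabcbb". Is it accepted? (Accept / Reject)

One accepting computation: (p, aacacabcbb, Z) ⊢ (q, acacabcbb, AZ) ⊢ (r, cacabcbb, AAZ) ⊢ (s, acabcbb, AAZ) ⊢ (r, cabcbb, AZ) ⊢ (s, abcbb, AZ) ⊢ (r, bcbb, Z) ⊢ (s, cbb, Z) ⊢ (p, bb, AZ) ⊢ (p, b, AZ) ⊢ (p, ε, AZ)
All input consumed and state p ∈ F.

Accept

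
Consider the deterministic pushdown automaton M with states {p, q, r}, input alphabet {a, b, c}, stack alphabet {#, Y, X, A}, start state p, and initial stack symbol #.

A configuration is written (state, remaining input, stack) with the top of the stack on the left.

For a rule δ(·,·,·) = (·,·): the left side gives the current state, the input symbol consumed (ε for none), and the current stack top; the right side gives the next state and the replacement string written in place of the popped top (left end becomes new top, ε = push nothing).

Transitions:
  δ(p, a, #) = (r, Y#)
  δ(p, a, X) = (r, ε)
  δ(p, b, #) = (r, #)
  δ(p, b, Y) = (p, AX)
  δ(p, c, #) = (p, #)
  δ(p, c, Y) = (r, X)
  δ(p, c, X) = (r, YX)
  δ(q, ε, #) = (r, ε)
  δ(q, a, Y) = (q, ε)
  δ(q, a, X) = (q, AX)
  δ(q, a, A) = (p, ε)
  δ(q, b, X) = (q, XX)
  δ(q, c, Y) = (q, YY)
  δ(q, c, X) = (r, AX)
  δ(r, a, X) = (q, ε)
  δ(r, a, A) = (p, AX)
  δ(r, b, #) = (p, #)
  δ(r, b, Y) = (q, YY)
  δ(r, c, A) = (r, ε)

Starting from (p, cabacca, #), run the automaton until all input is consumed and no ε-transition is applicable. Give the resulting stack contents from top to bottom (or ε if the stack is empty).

(p, cabacca, #)
  read c, top #: go to p, push # → (p, abacca, #)
  read a, top #: go to r, push Y# → (r, bacca, Y#)
  read b, top Y: go to q, push YY → (q, acca, YY#)
  read a, top Y: go to q, push ε → (q, cca, Y#)
  read c, top Y: go to q, push YY → (q, ca, YY#)
  read c, top Y: go to q, push YY → (q, a, YYY#)
  read a, top Y: go to q, push ε → (q, ε, YY#)
All input consumed in state q with stack YY#.

YY#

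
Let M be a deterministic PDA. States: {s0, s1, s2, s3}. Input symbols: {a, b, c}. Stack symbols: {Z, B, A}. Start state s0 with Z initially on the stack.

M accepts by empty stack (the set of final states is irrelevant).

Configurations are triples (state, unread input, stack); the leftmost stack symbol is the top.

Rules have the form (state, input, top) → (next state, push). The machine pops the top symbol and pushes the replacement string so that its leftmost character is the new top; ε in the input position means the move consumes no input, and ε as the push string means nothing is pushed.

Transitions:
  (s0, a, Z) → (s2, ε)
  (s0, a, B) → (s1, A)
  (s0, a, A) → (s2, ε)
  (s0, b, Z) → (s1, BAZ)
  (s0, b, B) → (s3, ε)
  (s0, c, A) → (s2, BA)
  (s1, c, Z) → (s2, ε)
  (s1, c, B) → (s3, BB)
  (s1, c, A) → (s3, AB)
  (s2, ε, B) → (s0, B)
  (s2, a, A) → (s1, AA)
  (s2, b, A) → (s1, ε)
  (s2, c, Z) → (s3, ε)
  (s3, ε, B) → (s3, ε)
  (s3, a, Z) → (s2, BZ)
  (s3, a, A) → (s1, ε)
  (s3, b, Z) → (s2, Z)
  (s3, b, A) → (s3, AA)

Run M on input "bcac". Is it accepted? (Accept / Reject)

(s0, bcac, Z) ⊢ (s1, cac, BAZ) ⊢ (s3, ac, BBAZ) ⊢ (s3, ac, BAZ) ⊢ (s3, ac, AZ) ⊢ (s1, c, Z) ⊢ (s2, ε, ε)
All input consumed and the stack is empty.

Accept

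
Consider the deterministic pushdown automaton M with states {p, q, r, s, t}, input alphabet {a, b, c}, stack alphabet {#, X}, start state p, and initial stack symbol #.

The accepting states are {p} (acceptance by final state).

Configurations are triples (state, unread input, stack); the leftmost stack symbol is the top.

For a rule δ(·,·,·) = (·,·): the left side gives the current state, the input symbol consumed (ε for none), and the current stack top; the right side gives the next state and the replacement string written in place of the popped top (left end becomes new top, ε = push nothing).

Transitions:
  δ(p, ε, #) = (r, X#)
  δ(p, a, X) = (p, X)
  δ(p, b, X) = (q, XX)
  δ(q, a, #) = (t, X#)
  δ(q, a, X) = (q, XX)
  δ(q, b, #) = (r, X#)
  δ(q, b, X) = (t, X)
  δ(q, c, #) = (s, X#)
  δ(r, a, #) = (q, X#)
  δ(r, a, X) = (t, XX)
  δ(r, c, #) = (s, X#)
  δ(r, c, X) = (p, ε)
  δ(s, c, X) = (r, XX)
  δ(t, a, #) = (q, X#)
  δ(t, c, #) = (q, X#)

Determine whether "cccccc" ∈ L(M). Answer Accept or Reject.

(p, cccccc, #)
  ε-move, top #: go to r, push X# → (r, cccccc, X#)
  read c, top X: go to p, push ε → (p, ccccc, #)
  ε-move, top #: go to r, push X# → (r, ccccc, X#)
  read c, top X: go to p, push ε → (p, cccc, #)
  ε-move, top #: go to r, push X# → (r, cccc, X#)
  read c, top X: go to p, push ε → (p, ccc, #)
  ε-move, top #: go to r, push X# → (r, ccc, X#)
  read c, top X: go to p, push ε → (p, cc, #)
  ε-move, top #: go to r, push X# → (r, cc, X#)
  read c, top X: go to p, push ε → (p, c, #)
  ε-move, top #: go to r, push X# → (r, c, X#)
  read c, top X: go to p, push ε → (p, ε, #)
All input consumed; state p ∈ F.

Accept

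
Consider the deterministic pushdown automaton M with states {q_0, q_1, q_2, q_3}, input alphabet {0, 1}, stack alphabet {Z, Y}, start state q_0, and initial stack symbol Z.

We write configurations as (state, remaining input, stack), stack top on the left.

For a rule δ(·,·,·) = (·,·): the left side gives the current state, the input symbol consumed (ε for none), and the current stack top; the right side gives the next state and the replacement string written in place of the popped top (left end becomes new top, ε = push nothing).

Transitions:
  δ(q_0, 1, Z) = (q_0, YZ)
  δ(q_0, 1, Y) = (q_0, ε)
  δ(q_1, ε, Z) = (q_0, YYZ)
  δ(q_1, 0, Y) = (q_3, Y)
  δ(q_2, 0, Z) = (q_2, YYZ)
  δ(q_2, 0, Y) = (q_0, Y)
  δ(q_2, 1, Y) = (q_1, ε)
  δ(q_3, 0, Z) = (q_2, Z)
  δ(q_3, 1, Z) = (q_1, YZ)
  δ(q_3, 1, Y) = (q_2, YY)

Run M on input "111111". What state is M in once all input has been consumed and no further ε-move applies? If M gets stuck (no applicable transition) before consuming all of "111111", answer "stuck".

(q_0, 111111, Z)
  read 1, top Z: go to q_0, push YZ → (q_0, 11111, YZ)
  read 1, top Y: go to q_0, push ε → (q_0, 1111, Z)
  read 1, top Z: go to q_0, push YZ → (q_0, 111, YZ)
  read 1, top Y: go to q_0, push ε → (q_0, 11, Z)
  read 1, top Z: go to q_0, push YZ → (q_0, 1, YZ)
  read 1, top Y: go to q_0, push ε → (q_0, ε, Z)
All input consumed; M is in state q_0.

q_0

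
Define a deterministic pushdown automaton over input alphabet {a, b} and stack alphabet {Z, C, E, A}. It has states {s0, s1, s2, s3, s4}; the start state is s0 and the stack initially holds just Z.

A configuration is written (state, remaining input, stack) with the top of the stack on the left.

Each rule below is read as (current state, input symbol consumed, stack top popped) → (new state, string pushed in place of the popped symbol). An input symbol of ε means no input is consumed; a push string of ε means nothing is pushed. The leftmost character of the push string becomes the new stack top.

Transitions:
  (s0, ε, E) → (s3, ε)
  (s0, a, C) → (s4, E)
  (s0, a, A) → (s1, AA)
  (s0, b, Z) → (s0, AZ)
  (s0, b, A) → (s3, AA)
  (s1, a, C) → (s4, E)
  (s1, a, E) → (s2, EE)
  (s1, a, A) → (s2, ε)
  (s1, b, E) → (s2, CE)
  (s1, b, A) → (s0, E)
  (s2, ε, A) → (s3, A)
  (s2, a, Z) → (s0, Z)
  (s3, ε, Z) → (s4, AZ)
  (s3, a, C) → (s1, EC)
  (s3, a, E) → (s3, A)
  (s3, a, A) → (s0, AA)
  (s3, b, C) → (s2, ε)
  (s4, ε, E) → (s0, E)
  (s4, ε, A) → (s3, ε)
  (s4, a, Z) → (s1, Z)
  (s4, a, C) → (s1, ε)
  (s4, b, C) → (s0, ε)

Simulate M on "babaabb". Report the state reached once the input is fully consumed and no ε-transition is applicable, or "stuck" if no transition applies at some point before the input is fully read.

(s0, babaabb, Z) ⊢ (s0, abaabb, AZ) ⊢ (s1, baabb, AAZ) ⊢ (s0, aabb, EAZ) ⊢ (s3, aabb, AZ) ⊢ (s0, abb, AAZ) ⊢ (s1, bb, AAAZ) ⊢ (s0, b, EAAZ) ⊢ (s3, b, AAZ)
No transition for (s3, b, top A); M blocks with input b remaining.

stuck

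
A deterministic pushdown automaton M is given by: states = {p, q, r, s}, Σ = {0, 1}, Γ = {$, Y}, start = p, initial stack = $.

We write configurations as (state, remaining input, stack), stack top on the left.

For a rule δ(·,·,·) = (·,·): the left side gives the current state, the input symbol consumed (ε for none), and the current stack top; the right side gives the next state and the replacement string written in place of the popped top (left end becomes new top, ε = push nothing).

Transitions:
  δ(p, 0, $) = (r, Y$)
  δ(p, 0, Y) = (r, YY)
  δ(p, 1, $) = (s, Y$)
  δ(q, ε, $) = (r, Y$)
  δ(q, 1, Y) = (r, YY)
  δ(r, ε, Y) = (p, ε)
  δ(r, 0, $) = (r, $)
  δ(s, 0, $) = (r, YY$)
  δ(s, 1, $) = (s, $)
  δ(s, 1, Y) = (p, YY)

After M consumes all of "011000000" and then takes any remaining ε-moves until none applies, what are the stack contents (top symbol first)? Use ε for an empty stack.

(p, 011000000, $) ⊢ (r, 11000000, Y$) ⊢ (p, 11000000, $) ⊢ (s, 1000000, Y$) ⊢ (p, 000000, YY$) ⊢ (r, 00000, YYY$) ⊢ (p, 00000, YY$) ⊢ (r, 0000, YYY$) ⊢ (p, 0000, YY$) ⊢ (r, 000, YYY$) ⊢ (p, 000, YY$) ⊢ (r, 00, YYY$) ⊢ (p, 00, YY$) ⊢ (r, 0, YYY$) ⊢ (p, 0, YY$) ⊢ (r, ε, YYY$) ⊢ (p, ε, YY$)
All input consumed in state p with stack YY$.

YY$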